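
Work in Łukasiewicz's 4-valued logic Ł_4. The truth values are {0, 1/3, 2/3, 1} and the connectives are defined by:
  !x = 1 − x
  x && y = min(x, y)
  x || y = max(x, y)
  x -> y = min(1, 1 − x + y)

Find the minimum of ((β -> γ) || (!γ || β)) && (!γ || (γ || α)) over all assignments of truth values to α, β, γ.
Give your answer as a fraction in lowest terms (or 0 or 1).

2/3

Take α = 0, β = 0, γ = 1/3:
β -> γ = 0 -> 1/3 = 1
!γ = !1/3 = 2/3
!γ || β = 2/3 || 0 = 2/3
(β -> γ) || (!γ || β) = 1 || 2/3 = 1
!γ = !1/3 = 2/3
γ || α = 1/3 || 0 = 1/3
!γ || (γ || α) = 2/3 || 1/3 = 2/3
((β -> γ) || (!γ || β)) && (!γ || (γ || α)) = 1 && 2/3 = 2/3
No assignment yields a value below 2/3, so this is the minimum.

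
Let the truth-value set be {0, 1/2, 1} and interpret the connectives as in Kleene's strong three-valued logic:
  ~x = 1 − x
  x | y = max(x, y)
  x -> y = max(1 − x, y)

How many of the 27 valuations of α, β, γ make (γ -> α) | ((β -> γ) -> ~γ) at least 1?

value 1: 15 assignments (counts)
value 1/2: 9 assignments
value 0: 3 assignments
So 15 of the 27 assignments meet the threshold.

15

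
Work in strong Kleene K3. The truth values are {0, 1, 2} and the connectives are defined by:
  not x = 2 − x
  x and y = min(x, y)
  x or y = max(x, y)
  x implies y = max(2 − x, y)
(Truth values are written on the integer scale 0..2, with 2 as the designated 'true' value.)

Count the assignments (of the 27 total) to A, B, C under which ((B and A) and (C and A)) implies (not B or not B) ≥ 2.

value 2: 19 assignments (counts)
value 1: 7 assignments
value 0: 1 assignment
So 19 of the 27 assignments meet the threshold.

19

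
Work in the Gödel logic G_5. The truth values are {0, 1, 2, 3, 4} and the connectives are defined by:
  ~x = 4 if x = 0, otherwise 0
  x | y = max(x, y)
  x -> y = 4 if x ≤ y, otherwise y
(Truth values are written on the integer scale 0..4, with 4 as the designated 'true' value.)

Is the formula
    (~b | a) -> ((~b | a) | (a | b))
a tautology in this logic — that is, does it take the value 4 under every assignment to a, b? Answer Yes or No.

At a = 0, b = 3, for instance:
~b = ~3 = 0
~b | a = 0 | 0 = 0
a | b = 0 | 3 = 3
(~b | a) | (a | b) = 0 | 3 = 3
(~b | a) -> ((~b | a) | (a | b)) = 0 -> 3 = 4
and checking the remaining 24 assignments likewise gives ≥ 4 in every case.

Yes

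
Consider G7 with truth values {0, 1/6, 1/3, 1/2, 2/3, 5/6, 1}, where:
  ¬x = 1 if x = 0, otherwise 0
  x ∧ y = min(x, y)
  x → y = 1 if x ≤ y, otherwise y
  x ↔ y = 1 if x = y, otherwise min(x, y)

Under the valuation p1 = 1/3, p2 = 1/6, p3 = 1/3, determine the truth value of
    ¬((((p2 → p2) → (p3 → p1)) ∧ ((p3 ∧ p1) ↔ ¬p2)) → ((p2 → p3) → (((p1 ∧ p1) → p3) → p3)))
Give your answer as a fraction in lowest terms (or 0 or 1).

p2 → p2 = 1/6 → 1/6 = 1
p3 → p1 = 1/3 → 1/3 = 1
(p2 → p2) → (p3 → p1) = 1 → 1 = 1
p3 ∧ p1 = 1/3 ∧ 1/3 = 1/3
¬p2 = ¬1/6 = 0
(p3 ∧ p1) ↔ ¬p2 = 1/3 ↔ 0 = 0
((p2 → p2) → (p3 → p1)) ∧ ((p3 ∧ p1) ↔ ¬p2) = 1 ∧ 0 = 0
p2 → p3 = 1/6 → 1/3 = 1
p1 ∧ p1 = 1/3 ∧ 1/3 = 1/3
(p1 ∧ p1) → p3 = 1/3 → 1/3 = 1
((p1 ∧ p1) → p3) → p3 = 1 → 1/3 = 1/3
(p2 → p3) → (((p1 ∧ p1) → p3) → p3) = 1 → 1/3 = 1/3
(((p2 → p2) → (p3 → p1)) ∧ ((p3 ∧ p1) ↔ ¬p2)) → ((p2 → p3) → (((p1 ∧ p1) → p3) → p3)) = 0 → 1/3 = 1
¬((((p2 → p2) → (p3 → p1)) ∧ ((p3 ∧ p1) ↔ ¬p2)) → ((p2 → p3) → (((p1 ∧ p1) → p3) → p3))) = ¬1 = 0

0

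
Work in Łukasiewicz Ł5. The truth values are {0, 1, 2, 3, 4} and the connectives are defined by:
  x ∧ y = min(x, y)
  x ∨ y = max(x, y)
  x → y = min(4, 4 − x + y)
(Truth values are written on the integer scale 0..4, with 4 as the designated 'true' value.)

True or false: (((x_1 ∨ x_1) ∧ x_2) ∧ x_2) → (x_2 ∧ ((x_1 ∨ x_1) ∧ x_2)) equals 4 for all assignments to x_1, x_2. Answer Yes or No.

At x_1 = 2, x_2 = 4, for instance:
x_1 ∨ x_1 = 2 ∨ 2 = 2
(x_1 ∨ x_1) ∧ x_2 = 2 ∧ 4 = 2
((x_1 ∨ x_1) ∧ x_2) ∧ x_2 = 2 ∧ 4 = 2
x_2 ∧ ((x_1 ∨ x_1) ∧ x_2) = 4 ∧ 2 = 2
(((x_1 ∨ x_1) ∧ x_2) ∧ x_2) → (x_2 ∧ ((x_1 ∨ x_1) ∧ x_2)) = 2 → 2 = 4
and checking the remaining 24 assignments likewise gives ≥ 4 in every case.

Yes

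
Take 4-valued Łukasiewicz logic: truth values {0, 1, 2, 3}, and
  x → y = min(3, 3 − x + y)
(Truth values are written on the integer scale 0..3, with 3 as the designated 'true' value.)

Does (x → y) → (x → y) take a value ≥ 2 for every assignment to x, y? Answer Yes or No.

x = 0, y = 0 ↦ 3
x = 0, y = 1 ↦ 3
x = 0, y = 2 ↦ 3
x = 0, y = 3 ↦ 3
x = 1, y = 0 ↦ 3
x = 1, y = 1 ↦ 3
x = 1, y = 2 ↦ 3
x = 1, y = 3 ↦ 3
x = 2, y = 0 ↦ 3
x = 2, y = 1 ↦ 3
x = 2, y = 2 ↦ 3
x = 2, y = 3 ↦ 3
x = 3, y = 0 ↦ 3
x = 3, y = 1 ↦ 3
x = 3, y = 2 ↦ 3
x = 3, y = 3 ↦ 3
Every assignment gives a value ≥ 2.

Yes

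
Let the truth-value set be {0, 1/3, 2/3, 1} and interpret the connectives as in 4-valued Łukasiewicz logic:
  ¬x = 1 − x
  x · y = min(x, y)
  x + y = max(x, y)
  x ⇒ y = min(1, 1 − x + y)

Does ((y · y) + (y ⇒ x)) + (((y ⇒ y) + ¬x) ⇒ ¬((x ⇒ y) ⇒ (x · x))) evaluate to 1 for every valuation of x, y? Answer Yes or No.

Counterexample: take x = 1/3, y = 2/3.
y · y = 2/3 · 2/3 = 2/3
y ⇒ x = 2/3 ⇒ 1/3 = 2/3
(y · y) + (y ⇒ x) = 2/3 + 2/3 = 2/3
y ⇒ y = 2/3 ⇒ 2/3 = 1
¬x = ¬1/3 = 2/3
(y ⇒ y) + ¬x = 1 + 2/3 = 1
x ⇒ y = 1/3 ⇒ 2/3 = 1
x · x = 1/3 · 1/3 = 1/3
(x ⇒ y) ⇒ (x · x) = 1 ⇒ 1/3 = 1/3
¬((x ⇒ y) ⇒ (x · x)) = ¬1/3 = 2/3
((y ⇒ y) + ¬x) ⇒ ¬((x ⇒ y) ⇒ (x · x)) = 1 ⇒ 2/3 = 2/3
((y · y) + (y ⇒ x)) + (((y ⇒ y) + ¬x) ⇒ ¬((x ⇒ y) ⇒ (x · x))) = 2/3 + 2/3 = 2/3
This gives 2/3 ≠ 1.

No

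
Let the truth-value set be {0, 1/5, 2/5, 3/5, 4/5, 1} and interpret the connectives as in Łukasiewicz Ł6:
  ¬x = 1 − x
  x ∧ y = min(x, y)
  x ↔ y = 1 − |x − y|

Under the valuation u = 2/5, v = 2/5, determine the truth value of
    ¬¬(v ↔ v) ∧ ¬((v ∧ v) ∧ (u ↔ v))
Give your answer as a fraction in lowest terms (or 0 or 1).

v ↔ v = 2/5 ↔ 2/5 = 1
¬(v ↔ v) = ¬1 = 0
¬¬(v ↔ v) = ¬0 = 1
v ∧ v = 2/5 ∧ 2/5 = 2/5
u ↔ v = 2/5 ↔ 2/5 = 1
(v ∧ v) ∧ (u ↔ v) = 2/5 ∧ 1 = 2/5
¬((v ∧ v) ∧ (u ↔ v)) = ¬2/5 = 3/5
¬¬(v ↔ v) ∧ ¬((v ∧ v) ∧ (u ↔ v)) = 1 ∧ 3/5 = 3/5

3/5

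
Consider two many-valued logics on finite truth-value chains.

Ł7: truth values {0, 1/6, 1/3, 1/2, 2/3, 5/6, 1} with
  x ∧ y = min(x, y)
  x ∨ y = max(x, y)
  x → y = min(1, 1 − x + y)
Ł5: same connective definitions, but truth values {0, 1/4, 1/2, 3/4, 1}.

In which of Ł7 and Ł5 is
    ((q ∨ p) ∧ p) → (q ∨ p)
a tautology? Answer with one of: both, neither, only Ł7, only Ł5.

In Ł7: every assignment gives 1 — tautology.
In Ł5: every assignment gives 1 — tautology.

both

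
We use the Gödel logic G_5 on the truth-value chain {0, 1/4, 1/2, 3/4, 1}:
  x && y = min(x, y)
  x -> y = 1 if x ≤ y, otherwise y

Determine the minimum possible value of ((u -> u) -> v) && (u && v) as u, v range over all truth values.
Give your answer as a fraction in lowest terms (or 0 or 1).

Take u = 0, v = 0:
u -> u = 0 -> 0 = 1
(u -> u) -> v = 1 -> 0 = 0
u && v = 0 && 0 = 0
((u -> u) -> v) && (u && v) = 0 && 0 = 0
No assignment yields a value below 0, so this is the minimum.

0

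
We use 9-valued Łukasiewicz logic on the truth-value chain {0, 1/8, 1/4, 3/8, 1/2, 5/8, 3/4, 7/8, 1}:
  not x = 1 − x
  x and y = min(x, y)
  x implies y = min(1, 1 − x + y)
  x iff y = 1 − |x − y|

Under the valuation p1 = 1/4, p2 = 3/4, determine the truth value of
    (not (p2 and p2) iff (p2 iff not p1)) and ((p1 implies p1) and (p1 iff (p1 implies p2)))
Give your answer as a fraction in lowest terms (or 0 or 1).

p2 and p2 = 3/4 and 3/4 = 3/4
not (p2 and p2) = not 3/4 = 1/4
not p1 = not 1/4 = 3/4
p2 iff not p1 = 3/4 iff 3/4 = 1
not (p2 and p2) iff (p2 iff not p1) = 1/4 iff 1 = 1/4
p1 implies p1 = 1/4 implies 1/4 = 1
p1 implies p2 = 1/4 implies 3/4 = 1
p1 iff (p1 implies p2) = 1/4 iff 1 = 1/4
(p1 implies p1) and (p1 iff (p1 implies p2)) = 1 and 1/4 = 1/4
(not (p2 and p2) iff (p2 iff not p1)) and ((p1 implies p1) and (p1 iff (p1 implies p2))) = 1/4 and 1/4 = 1/4

1/4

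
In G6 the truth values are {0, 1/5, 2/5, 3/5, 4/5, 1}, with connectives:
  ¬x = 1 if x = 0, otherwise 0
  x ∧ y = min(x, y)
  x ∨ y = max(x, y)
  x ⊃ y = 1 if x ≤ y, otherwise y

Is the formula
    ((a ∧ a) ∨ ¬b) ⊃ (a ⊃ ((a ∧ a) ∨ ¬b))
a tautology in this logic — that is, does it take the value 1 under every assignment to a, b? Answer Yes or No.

Yes

At a = 2/5, b = 1/5, for instance:
a ∧ a = 2/5 ∧ 2/5 = 2/5
¬b = ¬1/5 = 0
(a ∧ a) ∨ ¬b = 2/5 ∨ 0 = 2/5
a ⊃ ((a ∧ a) ∨ ¬b) = 2/5 ⊃ 2/5 = 1
((a ∧ a) ∨ ¬b) ⊃ (a ⊃ ((a ∧ a) ∨ ¬b)) = 2/5 ⊃ 1 = 1
and checking the remaining 35 assignments likewise gives ≥ 1 in every case.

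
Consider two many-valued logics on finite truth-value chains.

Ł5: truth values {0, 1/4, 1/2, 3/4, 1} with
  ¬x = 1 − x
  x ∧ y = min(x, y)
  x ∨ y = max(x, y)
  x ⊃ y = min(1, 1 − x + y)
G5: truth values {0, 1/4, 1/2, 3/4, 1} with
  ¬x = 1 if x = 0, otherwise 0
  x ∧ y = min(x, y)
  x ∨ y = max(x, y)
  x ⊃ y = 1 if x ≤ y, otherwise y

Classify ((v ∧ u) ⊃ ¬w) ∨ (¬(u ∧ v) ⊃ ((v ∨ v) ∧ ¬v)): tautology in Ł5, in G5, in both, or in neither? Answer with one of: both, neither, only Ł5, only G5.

only G5

In Ł5: at u = 1/4, v = 1/4, w = 1 the value is 3/4 — not a tautology.
In G5: every assignment gives 1 — tautology.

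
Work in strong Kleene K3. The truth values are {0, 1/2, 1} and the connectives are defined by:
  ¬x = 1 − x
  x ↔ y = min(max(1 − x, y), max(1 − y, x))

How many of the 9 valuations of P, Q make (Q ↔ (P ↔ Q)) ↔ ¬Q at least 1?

2

P = 0, Q = 0 ↦ 0  <
P = 0, Q = 1/2 ↦ 1/2  <
P = 0, Q = 1 ↦ 1  ≥
P = 1/2, Q = 0 ↦ 1/2  <
P = 1/2, Q = 1/2 ↦ 1/2  <
P = 1/2, Q = 1 ↦ 1/2  <
P = 1, Q = 0 ↦ 1  ≥
P = 1, Q = 1/2 ↦ 1/2  <
P = 1, Q = 1 ↦ 0  <
So 2 of the 9 assignments meet the threshold.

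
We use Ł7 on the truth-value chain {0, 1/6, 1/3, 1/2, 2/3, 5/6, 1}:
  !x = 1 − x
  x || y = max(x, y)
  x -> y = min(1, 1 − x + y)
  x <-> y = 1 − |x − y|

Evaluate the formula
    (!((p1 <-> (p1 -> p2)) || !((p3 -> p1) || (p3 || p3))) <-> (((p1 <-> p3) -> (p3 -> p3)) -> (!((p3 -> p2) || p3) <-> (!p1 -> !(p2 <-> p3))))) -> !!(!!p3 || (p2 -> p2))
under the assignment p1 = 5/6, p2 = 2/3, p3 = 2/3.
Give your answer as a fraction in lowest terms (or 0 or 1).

1

p1 -> p2 = 5/6 -> 2/3 = 5/6
p1 <-> (p1 -> p2) = 5/6 <-> 5/6 = 1
p3 -> p1 = 2/3 -> 5/6 = 1
p3 || p3 = 2/3 || 2/3 = 2/3
(p3 -> p1) || (p3 || p3) = 1 || 2/3 = 1
!((p3 -> p1) || (p3 || p3)) = !1 = 0
(p1 <-> (p1 -> p2)) || !((p3 -> p1) || (p3 || p3)) = 1 || 0 = 1
!((p1 <-> (p1 -> p2)) || !((p3 -> p1) || (p3 || p3))) = !1 = 0
p1 <-> p3 = 5/6 <-> 2/3 = 5/6
p3 -> p3 = 2/3 -> 2/3 = 1
(p1 <-> p3) -> (p3 -> p3) = 5/6 -> 1 = 1
p3 -> p2 = 2/3 -> 2/3 = 1
(p3 -> p2) || p3 = 1 || 2/3 = 1
!((p3 -> p2) || p3) = !1 = 0
!p1 = !5/6 = 1/6
p2 <-> p3 = 2/3 <-> 2/3 = 1
!(p2 <-> p3) = !1 = 0
!p1 -> !(p2 <-> p3) = 1/6 -> 0 = 5/6
!((p3 -> p2) || p3) <-> (!p1 -> !(p2 <-> p3)) = 0 <-> 5/6 = 1/6
((p1 <-> p3) -> (p3 -> p3)) -> (!((p3 -> p2) || p3) <-> (!p1 -> !(p2 <-> p3))) = 1 -> 1/6 = 1/6
!((p1 <-> (p1 -> p2)) || !((p3 -> p1) || (p3 || p3))) <-> (((p1 <-> p3) -> (p3 -> p3)) -> (!((p3 -> p2) || p3) <-> (!p1 -> !(p2 <-> p3)))) = 0 <-> 1/6 = 5/6
!p3 = !2/3 = 1/3
!!p3 = !1/3 = 2/3
p2 -> p2 = 2/3 -> 2/3 = 1
!!p3 || (p2 -> p2) = 2/3 || 1 = 1
!(!!p3 || (p2 -> p2)) = !1 = 0
!!(!!p3 || (p2 -> p2)) = !0 = 1
(!((p1 <-> (p1 -> p2)) || !((p3 -> p1) || (p3 || p3))) <-> (((p1 <-> p3) -> (p3 -> p3)) -> (!((p3 -> p2) || p3) <-> (!p1 -> !(p2 <-> p3))))) -> !!(!!p3 || (p2 -> p2)) = 5/6 -> 1 = 1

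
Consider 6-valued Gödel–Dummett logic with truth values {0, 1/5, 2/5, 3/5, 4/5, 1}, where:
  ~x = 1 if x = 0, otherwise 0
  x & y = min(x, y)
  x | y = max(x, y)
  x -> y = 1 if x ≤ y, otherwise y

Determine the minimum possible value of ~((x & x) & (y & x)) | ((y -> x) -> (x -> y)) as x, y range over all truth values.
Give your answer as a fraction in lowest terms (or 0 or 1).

1/5

Take x = 2/5, y = 1/5:
x & x = 2/5 & 2/5 = 2/5
y & x = 1/5 & 2/5 = 1/5
(x & x) & (y & x) = 2/5 & 1/5 = 1/5
~((x & x) & (y & x)) = ~1/5 = 0
y -> x = 1/5 -> 2/5 = 1
x -> y = 2/5 -> 1/5 = 1/5
(y -> x) -> (x -> y) = 1 -> 1/5 = 1/5
~((x & x) & (y & x)) | ((y -> x) -> (x -> y)) = 0 | 1/5 = 1/5
No assignment yields a value below 1/5, so this is the minimum.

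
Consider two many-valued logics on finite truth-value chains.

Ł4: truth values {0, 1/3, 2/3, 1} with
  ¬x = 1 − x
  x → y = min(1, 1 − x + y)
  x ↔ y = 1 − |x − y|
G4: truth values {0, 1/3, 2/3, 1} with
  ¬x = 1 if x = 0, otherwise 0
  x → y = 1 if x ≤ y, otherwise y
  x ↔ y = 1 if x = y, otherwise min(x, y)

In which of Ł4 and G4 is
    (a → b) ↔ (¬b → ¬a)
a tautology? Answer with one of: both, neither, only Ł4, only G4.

only Ł4

In Ł4: every assignment gives 1 — tautology.
In G4: at a = 2/3, b = 1/3 the value is 1/3 — not a tautology.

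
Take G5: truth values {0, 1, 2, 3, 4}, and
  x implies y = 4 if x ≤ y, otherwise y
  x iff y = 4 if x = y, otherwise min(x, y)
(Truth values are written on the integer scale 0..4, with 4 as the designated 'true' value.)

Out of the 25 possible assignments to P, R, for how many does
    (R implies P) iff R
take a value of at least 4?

value 4: 1 assignment (counts)
value 3: 3 assignments
value 2: 5 assignments
value 1: 7 assignments
value 0: 9 assignments
So 1 of the 25 assignments meets the threshold.

1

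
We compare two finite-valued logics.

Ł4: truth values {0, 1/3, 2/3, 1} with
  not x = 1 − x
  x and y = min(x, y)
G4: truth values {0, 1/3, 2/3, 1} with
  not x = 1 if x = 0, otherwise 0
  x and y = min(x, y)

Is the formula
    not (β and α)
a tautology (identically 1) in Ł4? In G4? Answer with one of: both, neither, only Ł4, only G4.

neither

In Ł4: at α = 1/3, β = 1/3 the value is 2/3 — not a tautology.
In G4: at α = 1/3, β = 1/3 the value is 0 — not a tautology.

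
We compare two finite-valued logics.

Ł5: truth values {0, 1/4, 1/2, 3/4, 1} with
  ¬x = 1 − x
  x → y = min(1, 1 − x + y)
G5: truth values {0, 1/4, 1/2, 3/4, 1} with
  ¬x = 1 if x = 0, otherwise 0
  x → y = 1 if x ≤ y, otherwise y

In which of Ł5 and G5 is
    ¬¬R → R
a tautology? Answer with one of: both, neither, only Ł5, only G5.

In Ł5: every assignment gives 1 — tautology.
In G5: at R = 1/4 the value is 1/4 — not a tautology.

only Ł5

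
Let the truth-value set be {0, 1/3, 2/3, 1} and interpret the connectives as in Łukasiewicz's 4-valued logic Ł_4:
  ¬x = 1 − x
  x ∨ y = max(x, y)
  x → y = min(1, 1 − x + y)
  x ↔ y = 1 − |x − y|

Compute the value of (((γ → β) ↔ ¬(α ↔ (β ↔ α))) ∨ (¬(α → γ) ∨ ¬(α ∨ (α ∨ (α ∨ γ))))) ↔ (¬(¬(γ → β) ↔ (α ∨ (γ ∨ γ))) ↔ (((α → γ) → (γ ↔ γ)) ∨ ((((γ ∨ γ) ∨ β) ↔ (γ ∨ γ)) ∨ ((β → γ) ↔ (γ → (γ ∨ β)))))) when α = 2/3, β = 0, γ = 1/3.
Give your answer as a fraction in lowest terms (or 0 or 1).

γ → β = 1/3 → 0 = 2/3
β ↔ α = 0 ↔ 2/3 = 1/3
α ↔ (β ↔ α) = 2/3 ↔ 1/3 = 2/3
¬(α ↔ (β ↔ α)) = ¬2/3 = 1/3
(γ → β) ↔ ¬(α ↔ (β ↔ α)) = 2/3 ↔ 1/3 = 2/3
α → γ = 2/3 → 1/3 = 2/3
¬(α → γ) = ¬2/3 = 1/3
α ∨ γ = 2/3 ∨ 1/3 = 2/3
α ∨ (α ∨ γ) = 2/3 ∨ 2/3 = 2/3
α ∨ (α ∨ (α ∨ γ)) = 2/3 ∨ 2/3 = 2/3
¬(α ∨ (α ∨ (α ∨ γ))) = ¬2/3 = 1/3
¬(α → γ) ∨ ¬(α ∨ (α ∨ (α ∨ γ))) = 1/3 ∨ 1/3 = 1/3
((γ → β) ↔ ¬(α ↔ (β ↔ α))) ∨ (¬(α → γ) ∨ ¬(α ∨ (α ∨ (α ∨ γ)))) = 2/3 ∨ 1/3 = 2/3
γ → β = 1/3 → 0 = 2/3
¬(γ → β) = ¬2/3 = 1/3
γ ∨ γ = 1/3 ∨ 1/3 = 1/3
α ∨ (γ ∨ γ) = 2/3 ∨ 1/3 = 2/3
¬(γ → β) ↔ (α ∨ (γ ∨ γ)) = 1/3 ↔ 2/3 = 2/3
¬(¬(γ → β) ↔ (α ∨ (γ ∨ γ))) = ¬2/3 = 1/3
α → γ = 2/3 → 1/3 = 2/3
γ ↔ γ = 1/3 ↔ 1/3 = 1
(α → γ) → (γ ↔ γ) = 2/3 → 1 = 1
γ ∨ γ = 1/3 ∨ 1/3 = 1/3
(γ ∨ γ) ∨ β = 1/3 ∨ 0 = 1/3
γ ∨ γ = 1/3 ∨ 1/3 = 1/3
((γ ∨ γ) ∨ β) ↔ (γ ∨ γ) = 1/3 ↔ 1/3 = 1
β → γ = 0 → 1/3 = 1
γ ∨ β = 1/3 ∨ 0 = 1/3
γ → (γ ∨ β) = 1/3 → 1/3 = 1
(β → γ) ↔ (γ → (γ ∨ β)) = 1 ↔ 1 = 1
(((γ ∨ γ) ∨ β) ↔ (γ ∨ γ)) ∨ ((β → γ) ↔ (γ → (γ ∨ β))) = 1 ∨ 1 = 1
((α → γ) → (γ ↔ γ)) ∨ ((((γ ∨ γ) ∨ β) ↔ (γ ∨ γ)) ∨ ((β → γ) ↔ (γ → (γ ∨ β)))) = 1 ∨ 1 = 1
¬(¬(γ → β) ↔ (α ∨ (γ ∨ γ))) ↔ (((α → γ) → (γ ↔ γ)) ∨ ((((γ ∨ γ) ∨ β) ↔ (γ ∨ γ)) ∨ ((β → γ) ↔ (γ → (γ ∨ β))))) = 1/3 ↔ 1 = 1/3
(((γ → β) ↔ ¬(α ↔ (β ↔ α))) ∨ (¬(α → γ) ∨ ¬(α ∨ (α ∨ (α ∨ γ))))) ↔ (¬(¬(γ → β) ↔ (α ∨ (γ ∨ γ))) ↔ (((α → γ) → (γ ↔ γ)) ∨ ((((γ ∨ γ) ∨ β) ↔ (γ ∨ γ)) ∨ ((β → γ) ↔ (γ → (γ ∨ β)))))) = 2/3 ↔ 1/3 = 2/3

2/3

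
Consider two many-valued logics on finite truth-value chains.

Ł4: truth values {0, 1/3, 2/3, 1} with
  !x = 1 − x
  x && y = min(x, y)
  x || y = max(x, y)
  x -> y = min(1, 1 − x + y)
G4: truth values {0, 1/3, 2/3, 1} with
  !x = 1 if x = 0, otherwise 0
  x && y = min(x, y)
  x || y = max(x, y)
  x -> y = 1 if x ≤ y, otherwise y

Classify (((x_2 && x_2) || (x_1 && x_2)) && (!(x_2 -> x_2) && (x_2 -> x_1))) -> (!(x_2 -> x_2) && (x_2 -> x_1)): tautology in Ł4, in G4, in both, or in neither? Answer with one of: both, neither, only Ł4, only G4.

both

In Ł4: every assignment gives 1 — tautology.
In G4: every assignment gives 1 — tautology.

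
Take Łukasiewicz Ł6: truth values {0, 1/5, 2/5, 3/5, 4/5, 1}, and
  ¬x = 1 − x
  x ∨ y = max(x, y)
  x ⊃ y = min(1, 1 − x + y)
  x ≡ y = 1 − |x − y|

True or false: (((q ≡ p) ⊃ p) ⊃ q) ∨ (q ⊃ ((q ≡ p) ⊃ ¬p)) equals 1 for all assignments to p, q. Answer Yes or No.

Counterexample: take p = 4/5, q = 3/5.
q ≡ p = 3/5 ≡ 4/5 = 4/5
(q ≡ p) ⊃ p = 4/5 ⊃ 4/5 = 1
((q ≡ p) ⊃ p) ⊃ q = 1 ⊃ 3/5 = 3/5
q ≡ p = 3/5 ≡ 4/5 = 4/5
¬p = ¬4/5 = 1/5
(q ≡ p) ⊃ ¬p = 4/5 ⊃ 1/5 = 2/5
q ⊃ ((q ≡ p) ⊃ ¬p) = 3/5 ⊃ 2/5 = 4/5
(((q ≡ p) ⊃ p) ⊃ q) ∨ (q ⊃ ((q ≡ p) ⊃ ¬p)) = 3/5 ∨ 4/5 = 4/5
This gives 4/5 ≠ 1.

No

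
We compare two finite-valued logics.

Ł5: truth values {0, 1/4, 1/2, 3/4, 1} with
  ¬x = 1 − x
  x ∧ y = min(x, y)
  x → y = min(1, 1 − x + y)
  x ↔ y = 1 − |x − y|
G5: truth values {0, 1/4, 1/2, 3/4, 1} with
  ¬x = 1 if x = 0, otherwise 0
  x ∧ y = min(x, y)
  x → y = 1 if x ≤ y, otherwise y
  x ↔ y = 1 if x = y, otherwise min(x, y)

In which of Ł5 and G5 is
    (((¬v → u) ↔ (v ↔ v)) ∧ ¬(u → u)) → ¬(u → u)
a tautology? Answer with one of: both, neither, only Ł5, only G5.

both

In Ł5: every assignment gives 1 — tautology.
In G5: every assignment gives 1 — tautology.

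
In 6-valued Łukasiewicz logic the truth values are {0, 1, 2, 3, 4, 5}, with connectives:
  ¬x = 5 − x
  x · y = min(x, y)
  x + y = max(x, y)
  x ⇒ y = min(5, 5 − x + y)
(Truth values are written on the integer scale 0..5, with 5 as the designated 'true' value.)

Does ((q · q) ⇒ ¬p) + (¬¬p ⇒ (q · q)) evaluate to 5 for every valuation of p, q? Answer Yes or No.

No

Counterexample: take p = 4, q = 2.
q · q = 2 · 2 = 2
¬p = ¬4 = 1
(q · q) ⇒ ¬p = 2 ⇒ 1 = 4
¬p = ¬4 = 1
¬¬p = ¬1 = 4
q · q = 2 · 2 = 2
¬¬p ⇒ (q · q) = 4 ⇒ 2 = 3
((q · q) ⇒ ¬p) + (¬¬p ⇒ (q · q)) = 4 + 3 = 4
This gives 4 ≠ 5.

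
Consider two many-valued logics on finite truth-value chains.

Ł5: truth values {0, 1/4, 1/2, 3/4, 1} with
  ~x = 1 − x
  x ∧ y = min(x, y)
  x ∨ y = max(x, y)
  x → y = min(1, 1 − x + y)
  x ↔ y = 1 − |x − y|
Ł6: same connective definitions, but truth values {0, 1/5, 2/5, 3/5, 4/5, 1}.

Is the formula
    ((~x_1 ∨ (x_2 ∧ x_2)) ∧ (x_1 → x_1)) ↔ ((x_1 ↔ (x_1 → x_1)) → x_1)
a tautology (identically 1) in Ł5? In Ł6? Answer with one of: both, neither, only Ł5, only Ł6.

neither

In Ł5: at x_1 = 1/4, x_2 = 0 the value is 3/4 — not a tautology.
In Ł6: at x_1 = 1/5, x_2 = 0 the value is 4/5 — not a tautology.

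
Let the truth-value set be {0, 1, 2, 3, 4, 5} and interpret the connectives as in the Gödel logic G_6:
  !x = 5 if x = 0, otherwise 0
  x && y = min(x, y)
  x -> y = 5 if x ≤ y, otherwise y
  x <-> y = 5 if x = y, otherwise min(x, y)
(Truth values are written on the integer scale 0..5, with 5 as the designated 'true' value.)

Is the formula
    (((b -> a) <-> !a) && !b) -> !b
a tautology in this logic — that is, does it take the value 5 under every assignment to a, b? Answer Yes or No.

Yes

At a = 0, b = 3, for instance:
b -> a = 3 -> 0 = 0
!a = !0 = 5
(b -> a) <-> !a = 0 <-> 5 = 0
!b = !3 = 0
((b -> a) <-> !a) && !b = 0 && 0 = 0
(((b -> a) <-> !a) && !b) -> !b = 0 -> 0 = 5
and checking the remaining 35 assignments likewise gives ≥ 5 in every case.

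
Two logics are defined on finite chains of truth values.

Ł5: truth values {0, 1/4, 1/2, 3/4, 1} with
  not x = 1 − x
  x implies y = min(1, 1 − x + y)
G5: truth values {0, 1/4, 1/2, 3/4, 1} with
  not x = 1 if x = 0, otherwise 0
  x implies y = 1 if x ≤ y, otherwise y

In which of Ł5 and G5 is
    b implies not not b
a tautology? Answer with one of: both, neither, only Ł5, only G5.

both

In Ł5: every assignment gives 1 — tautology.
In G5: every assignment gives 1 — tautology.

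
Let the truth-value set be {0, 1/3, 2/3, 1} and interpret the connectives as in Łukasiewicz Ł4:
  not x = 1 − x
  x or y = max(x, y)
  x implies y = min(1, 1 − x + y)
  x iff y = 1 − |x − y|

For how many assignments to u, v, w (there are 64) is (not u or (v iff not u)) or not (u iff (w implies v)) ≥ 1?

28

value 1: 28 assignments (counts)
value 2/3: 24 assignments
value 1/3: 8 assignments
value 0: 4 assignments
So 28 of the 64 assignments meet the threshold.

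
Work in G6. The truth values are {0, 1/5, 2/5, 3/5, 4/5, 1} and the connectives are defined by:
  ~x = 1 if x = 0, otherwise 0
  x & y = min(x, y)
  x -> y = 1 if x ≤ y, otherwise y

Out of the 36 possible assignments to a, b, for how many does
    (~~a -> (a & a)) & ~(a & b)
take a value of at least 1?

7

value 1: 7 assignments (counts)
value 4/5: 1 assignment
value 3/5: 1 assignment
value 2/5: 1 assignment
value 1/5: 1 assignment
value 0: 25 assignments
So 7 of the 36 assignments meet the threshold.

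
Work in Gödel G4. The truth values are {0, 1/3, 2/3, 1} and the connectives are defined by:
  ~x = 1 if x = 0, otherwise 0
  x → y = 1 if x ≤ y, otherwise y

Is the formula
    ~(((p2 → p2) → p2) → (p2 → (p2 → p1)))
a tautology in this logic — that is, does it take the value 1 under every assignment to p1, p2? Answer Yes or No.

Counterexample: take p1 = 0, p2 = 0.
p2 → p2 = 0 → 0 = 1
(p2 → p2) → p2 = 1 → 0 = 0
p2 → p1 = 0 → 0 = 1
p2 → (p2 → p1) = 0 → 1 = 1
((p2 → p2) → p2) → (p2 → (p2 → p1)) = 0 → 1 = 1
~(((p2 → p2) → p2) → (p2 → (p2 → p1))) = ~1 = 0
This gives 0 ≠ 1.

No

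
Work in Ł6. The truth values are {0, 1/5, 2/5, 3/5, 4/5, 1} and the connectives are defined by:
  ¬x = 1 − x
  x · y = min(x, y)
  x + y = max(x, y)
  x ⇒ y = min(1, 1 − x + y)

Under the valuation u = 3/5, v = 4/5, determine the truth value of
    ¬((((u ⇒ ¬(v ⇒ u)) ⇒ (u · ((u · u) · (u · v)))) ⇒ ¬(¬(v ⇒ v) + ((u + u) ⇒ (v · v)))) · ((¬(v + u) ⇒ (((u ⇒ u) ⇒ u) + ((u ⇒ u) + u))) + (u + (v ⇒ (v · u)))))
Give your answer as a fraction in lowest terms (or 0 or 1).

v ⇒ u = 4/5 ⇒ 3/5 = 4/5
¬(v ⇒ u) = ¬4/5 = 1/5
u ⇒ ¬(v ⇒ u) = 3/5 ⇒ 1/5 = 3/5
u · u = 3/5 · 3/5 = 3/5
u · v = 3/5 · 4/5 = 3/5
(u · u) · (u · v) = 3/5 · 3/5 = 3/5
u · ((u · u) · (u · v)) = 3/5 · 3/5 = 3/5
(u ⇒ ¬(v ⇒ u)) ⇒ (u · ((u · u) · (u · v))) = 3/5 ⇒ 3/5 = 1
v ⇒ v = 4/5 ⇒ 4/5 = 1
¬(v ⇒ v) = ¬1 = 0
u + u = 3/5 + 3/5 = 3/5
v · v = 4/5 · 4/5 = 4/5
(u + u) ⇒ (v · v) = 3/5 ⇒ 4/5 = 1
¬(v ⇒ v) + ((u + u) ⇒ (v · v)) = 0 + 1 = 1
¬(¬(v ⇒ v) + ((u + u) ⇒ (v · v))) = ¬1 = 0
((u ⇒ ¬(v ⇒ u)) ⇒ (u · ((u · u) · (u · v)))) ⇒ ¬(¬(v ⇒ v) + ((u + u) ⇒ (v · v))) = 1 ⇒ 0 = 0
v + u = 4/5 + 3/5 = 4/5
¬(v + u) = ¬4/5 = 1/5
u ⇒ u = 3/5 ⇒ 3/5 = 1
(u ⇒ u) ⇒ u = 1 ⇒ 3/5 = 3/5
u ⇒ u = 3/5 ⇒ 3/5 = 1
(u ⇒ u) + u = 1 + 3/5 = 1
((u ⇒ u) ⇒ u) + ((u ⇒ u) + u) = 3/5 + 1 = 1
¬(v + u) ⇒ (((u ⇒ u) ⇒ u) + ((u ⇒ u) + u)) = 1/5 ⇒ 1 = 1
v · u = 4/5 · 3/5 = 3/5
v ⇒ (v · u) = 4/5 ⇒ 3/5 = 4/5
u + (v ⇒ (v · u)) = 3/5 + 4/5 = 4/5
(¬(v + u) ⇒ (((u ⇒ u) ⇒ u) + ((u ⇒ u) + u))) + (u + (v ⇒ (v · u))) = 1 + 4/5 = 1
(((u ⇒ ¬(v ⇒ u)) ⇒ (u · ((u · u) · (u · v)))) ⇒ ¬(¬(v ⇒ v) + ((u + u) ⇒ (v · v)))) · ((¬(v + u) ⇒ (((u ⇒ u) ⇒ u) + ((u ⇒ u) + u))) + (u + (v ⇒ (v · u)))) = 0 · 1 = 0
¬((((u ⇒ ¬(v ⇒ u)) ⇒ (u · ((u · u) · (u · v)))) ⇒ ¬(¬(v ⇒ v) + ((u + u) ⇒ (v · v)))) · ((¬(v + u) ⇒ (((u ⇒ u) ⇒ u) + ((u ⇒ u) + u))) + (u + (v ⇒ (v · u))))) = ¬0 = 1

1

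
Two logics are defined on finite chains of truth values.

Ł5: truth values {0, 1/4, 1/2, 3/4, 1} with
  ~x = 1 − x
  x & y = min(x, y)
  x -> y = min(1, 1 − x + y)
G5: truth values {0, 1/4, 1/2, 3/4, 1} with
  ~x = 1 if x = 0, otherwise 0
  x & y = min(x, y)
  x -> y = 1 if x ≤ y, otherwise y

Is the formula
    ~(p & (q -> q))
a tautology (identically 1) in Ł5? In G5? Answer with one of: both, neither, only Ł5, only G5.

neither

In Ł5: at p = 1/4, q = 0 the value is 3/4 — not a tautology.
In G5: at p = 1/4, q = 0 the value is 0 — not a tautology.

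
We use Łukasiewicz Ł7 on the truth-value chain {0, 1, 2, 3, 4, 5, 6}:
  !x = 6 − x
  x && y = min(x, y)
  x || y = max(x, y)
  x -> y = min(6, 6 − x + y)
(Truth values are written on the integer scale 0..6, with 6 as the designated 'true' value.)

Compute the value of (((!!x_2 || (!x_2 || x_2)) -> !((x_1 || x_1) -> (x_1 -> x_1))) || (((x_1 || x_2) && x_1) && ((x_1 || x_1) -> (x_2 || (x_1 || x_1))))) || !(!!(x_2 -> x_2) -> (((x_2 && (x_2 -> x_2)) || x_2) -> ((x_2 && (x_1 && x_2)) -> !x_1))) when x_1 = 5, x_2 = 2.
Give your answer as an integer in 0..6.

!x_2 = !2 = 4
!!x_2 = !4 = 2
!x_2 = !2 = 4
!x_2 || x_2 = 4 || 2 = 4
!!x_2 || (!x_2 || x_2) = 2 || 4 = 4
x_1 || x_1 = 5 || 5 = 5
x_1 -> x_1 = 5 -> 5 = 6
(x_1 || x_1) -> (x_1 -> x_1) = 5 -> 6 = 6
!((x_1 || x_1) -> (x_1 -> x_1)) = !6 = 0
(!!x_2 || (!x_2 || x_2)) -> !((x_1 || x_1) -> (x_1 -> x_1)) = 4 -> 0 = 2
x_1 || x_2 = 5 || 2 = 5
(x_1 || x_2) && x_1 = 5 && 5 = 5
x_1 || x_1 = 5 || 5 = 5
x_1 || x_1 = 5 || 5 = 5
x_2 || (x_1 || x_1) = 2 || 5 = 5
(x_1 || x_1) -> (x_2 || (x_1 || x_1)) = 5 -> 5 = 6
((x_1 || x_2) && x_1) && ((x_1 || x_1) -> (x_2 || (x_1 || x_1))) = 5 && 6 = 5
((!!x_2 || (!x_2 || x_2)) -> !((x_1 || x_1) -> (x_1 -> x_1))) || (((x_1 || x_2) && x_1) && ((x_1 || x_1) -> (x_2 || (x_1 || x_1)))) = 2 || 5 = 5
x_2 -> x_2 = 2 -> 2 = 6
!(x_2 -> x_2) = !6 = 0
!!(x_2 -> x_2) = !0 = 6
x_2 -> x_2 = 2 -> 2 = 6
x_2 && (x_2 -> x_2) = 2 && 6 = 2
(x_2 && (x_2 -> x_2)) || x_2 = 2 || 2 = 2
x_1 && x_2 = 5 && 2 = 2
x_2 && (x_1 && x_2) = 2 && 2 = 2
!x_1 = !5 = 1
(x_2 && (x_1 && x_2)) -> !x_1 = 2 -> 1 = 5
((x_2 && (x_2 -> x_2)) || x_2) -> ((x_2 && (x_1 && x_2)) -> !x_1) = 2 -> 5 = 6
!!(x_2 -> x_2) -> (((x_2 && (x_2 -> x_2)) || x_2) -> ((x_2 && (x_1 && x_2)) -> !x_1)) = 6 -> 6 = 6
!(!!(x_2 -> x_2) -> (((x_2 && (x_2 -> x_2)) || x_2) -> ((x_2 && (x_1 && x_2)) -> !x_1))) = !6 = 0
(((!!x_2 || (!x_2 || x_2)) -> !((x_1 || x_1) -> (x_1 -> x_1))) || (((x_1 || x_2) && x_1) && ((x_1 || x_1) -> (x_2 || (x_1 || x_1))))) || !(!!(x_2 -> x_2) -> (((x_2 && (x_2 -> x_2)) || x_2) -> ((x_2 && (x_1 && x_2)) -> !x_1))) = 5 || 0 = 5

5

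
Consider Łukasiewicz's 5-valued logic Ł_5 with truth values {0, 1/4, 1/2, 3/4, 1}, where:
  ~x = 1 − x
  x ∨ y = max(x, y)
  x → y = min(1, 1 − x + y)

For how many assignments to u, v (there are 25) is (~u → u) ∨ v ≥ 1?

value 1: 17 assignments (counts)
value 3/4: 2 assignments
value 1/2: 4 assignments
value 1/4: 1 assignment
value 0: 1 assignment
So 17 of the 25 assignments meet the threshold.

17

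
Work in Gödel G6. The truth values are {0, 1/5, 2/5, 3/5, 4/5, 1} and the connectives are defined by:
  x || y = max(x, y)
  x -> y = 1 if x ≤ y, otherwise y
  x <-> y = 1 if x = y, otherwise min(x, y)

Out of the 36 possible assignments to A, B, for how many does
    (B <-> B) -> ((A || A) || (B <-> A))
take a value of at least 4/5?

value 1: 11 assignments (counts)
value 4/5: 5 assignments (counts)
value 3/5: 5 assignments
value 2/5: 5 assignments
value 1/5: 5 assignments
value 0: 5 assignments
So 16 of the 36 assignments meet the threshold.

16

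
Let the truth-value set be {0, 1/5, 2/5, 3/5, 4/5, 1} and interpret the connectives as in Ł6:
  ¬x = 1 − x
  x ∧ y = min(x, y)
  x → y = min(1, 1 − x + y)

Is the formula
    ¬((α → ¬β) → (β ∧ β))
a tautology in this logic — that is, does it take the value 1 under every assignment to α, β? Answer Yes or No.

No

Counterexample: take α = 0, β = 1/5.
¬β = ¬1/5 = 4/5
α → ¬β = 0 → 4/5 = 1
β ∧ β = 1/5 ∧ 1/5 = 1/5
(α → ¬β) → (β ∧ β) = 1 → 1/5 = 1/5
¬((α → ¬β) → (β ∧ β)) = ¬1/5 = 4/5
This gives 4/5 ≠ 1.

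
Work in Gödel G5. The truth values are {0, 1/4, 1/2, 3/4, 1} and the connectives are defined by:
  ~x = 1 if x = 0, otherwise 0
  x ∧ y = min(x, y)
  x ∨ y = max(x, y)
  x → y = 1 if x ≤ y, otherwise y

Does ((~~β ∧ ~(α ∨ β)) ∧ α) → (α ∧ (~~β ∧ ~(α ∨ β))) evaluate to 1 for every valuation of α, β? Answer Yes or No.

Yes

At α = 3/4, β = 3/4, for instance:
~β = ~3/4 = 0
~~β = ~0 = 1
α ∨ β = 3/4 ∨ 3/4 = 3/4
~(α ∨ β) = ~3/4 = 0
~~β ∧ ~(α ∨ β) = 1 ∧ 0 = 0
(~~β ∧ ~(α ∨ β)) ∧ α = 0 ∧ 3/4 = 0
α ∧ (~~β ∧ ~(α ∨ β)) = 3/4 ∧ 0 = 0
((~~β ∧ ~(α ∨ β)) ∧ α) → (α ∧ (~~β ∧ ~(α ∨ β))) = 0 → 0 = 1
and checking the remaining 24 assignments likewise gives ≥ 1 in every case.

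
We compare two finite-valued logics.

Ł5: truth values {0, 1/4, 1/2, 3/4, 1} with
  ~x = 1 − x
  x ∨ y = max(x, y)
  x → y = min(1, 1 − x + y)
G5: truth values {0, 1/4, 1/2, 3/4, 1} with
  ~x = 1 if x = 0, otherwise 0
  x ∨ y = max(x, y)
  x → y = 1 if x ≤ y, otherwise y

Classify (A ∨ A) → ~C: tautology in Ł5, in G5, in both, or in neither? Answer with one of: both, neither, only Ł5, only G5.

neither

In Ł5: at A = 1/4, C = 1 the value is 3/4 — not a tautology.
In G5: at A = 1/4, C = 1/4 the value is 0 — not a tautology.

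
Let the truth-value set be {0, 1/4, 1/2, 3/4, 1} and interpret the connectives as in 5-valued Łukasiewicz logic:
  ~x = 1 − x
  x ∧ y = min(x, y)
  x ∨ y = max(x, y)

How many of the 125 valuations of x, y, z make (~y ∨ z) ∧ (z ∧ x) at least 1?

value 1: 5 assignments (counts)
value 3/4: 15 assignments
value 1/2: 25 assignments
value 1/4: 35 assignments
value 0: 45 assignments
So 5 of the 125 assignments meet the threshold.

5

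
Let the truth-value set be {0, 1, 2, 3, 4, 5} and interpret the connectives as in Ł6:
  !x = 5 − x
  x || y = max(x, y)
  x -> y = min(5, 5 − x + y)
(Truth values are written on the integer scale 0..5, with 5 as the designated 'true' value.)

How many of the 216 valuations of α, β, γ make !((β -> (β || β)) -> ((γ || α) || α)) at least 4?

24

value 5: 6 assignments (counts)
value 4: 18 assignments (counts)
value 3: 30 assignments
value 2: 42 assignments
value 1: 54 assignments
value 0: 66 assignments
So 24 of the 216 assignments meet the threshold.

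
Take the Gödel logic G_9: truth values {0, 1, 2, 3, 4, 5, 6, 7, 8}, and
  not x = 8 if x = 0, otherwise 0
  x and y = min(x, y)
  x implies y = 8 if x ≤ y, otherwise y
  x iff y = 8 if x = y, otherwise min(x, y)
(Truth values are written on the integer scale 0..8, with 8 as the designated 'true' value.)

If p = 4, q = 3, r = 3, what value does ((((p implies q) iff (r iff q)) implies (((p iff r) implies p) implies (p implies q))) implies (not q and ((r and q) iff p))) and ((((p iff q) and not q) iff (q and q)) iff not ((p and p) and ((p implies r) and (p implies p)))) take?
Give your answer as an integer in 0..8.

0

p implies q = 4 implies 3 = 3
r iff q = 3 iff 3 = 8
(p implies q) iff (r iff q) = 3 iff 8 = 3
p iff r = 4 iff 3 = 3
(p iff r) implies p = 3 implies 4 = 8
p implies q = 4 implies 3 = 3
((p iff r) implies p) implies (p implies q) = 8 implies 3 = 3
((p implies q) iff (r iff q)) implies (((p iff r) implies p) implies (p implies q)) = 3 implies 3 = 8
not q = not 3 = 0
r and q = 3 and 3 = 3
(r and q) iff p = 3 iff 4 = 3
not q and ((r and q) iff p) = 0 and 3 = 0
(((p implies q) iff (r iff q)) implies (((p iff r) implies p) implies (p implies q))) implies (not q and ((r and q) iff p)) = 8 implies 0 = 0
p iff q = 4 iff 3 = 3
not q = not 3 = 0
(p iff q) and not q = 3 and 0 = 0
q and q = 3 and 3 = 3
((p iff q) and not q) iff (q and q) = 0 iff 3 = 0
p and p = 4 and 4 = 4
p implies r = 4 implies 3 = 3
p implies p = 4 implies 4 = 8
(p implies r) and (p implies p) = 3 and 8 = 3
(p and p) and ((p implies r) and (p implies p)) = 4 and 3 = 3
not ((p and p) and ((p implies r) and (p implies p))) = not 3 = 0
(((p iff q) and not q) iff (q and q)) iff not ((p and p) and ((p implies r) and (p implies p))) = 0 iff 0 = 8
((((p implies q) iff (r iff q)) implies (((p iff r) implies p) implies (p implies q))) implies (not q and ((r and q) iff p))) and ((((p iff q) and not q) iff (q and q)) iff not ((p and p) and ((p implies r) and (p implies p)))) = 0 and 8 = 0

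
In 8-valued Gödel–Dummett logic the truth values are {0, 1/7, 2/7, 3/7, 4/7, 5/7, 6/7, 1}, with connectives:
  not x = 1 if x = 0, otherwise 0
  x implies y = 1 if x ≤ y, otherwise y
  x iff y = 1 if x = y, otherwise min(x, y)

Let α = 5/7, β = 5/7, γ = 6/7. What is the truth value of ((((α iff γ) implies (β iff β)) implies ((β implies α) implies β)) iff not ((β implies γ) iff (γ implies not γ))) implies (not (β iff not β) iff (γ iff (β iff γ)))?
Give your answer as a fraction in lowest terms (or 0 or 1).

1

α iff γ = 5/7 iff 6/7 = 5/7
β iff β = 5/7 iff 5/7 = 1
(α iff γ) implies (β iff β) = 5/7 implies 1 = 1
β implies α = 5/7 implies 5/7 = 1
(β implies α) implies β = 1 implies 5/7 = 5/7
((α iff γ) implies (β iff β)) implies ((β implies α) implies β) = 1 implies 5/7 = 5/7
β implies γ = 5/7 implies 6/7 = 1
not γ = not 6/7 = 0
γ implies not γ = 6/7 implies 0 = 0
(β implies γ) iff (γ implies not γ) = 1 iff 0 = 0
not ((β implies γ) iff (γ implies not γ)) = not 0 = 1
(((α iff γ) implies (β iff β)) implies ((β implies α) implies β)) iff not ((β implies γ) iff (γ implies not γ)) = 5/7 iff 1 = 5/7
not β = not 5/7 = 0
β iff not β = 5/7 iff 0 = 0
not (β iff not β) = not 0 = 1
β iff γ = 5/7 iff 6/7 = 5/7
γ iff (β iff γ) = 6/7 iff 5/7 = 5/7
not (β iff not β) iff (γ iff (β iff γ)) = 1 iff 5/7 = 5/7
((((α iff γ) implies (β iff β)) implies ((β implies α) implies β)) iff not ((β implies γ) iff (γ implies not γ))) implies (not (β iff not β) iff (γ iff (β iff γ))) = 5/7 implies 5/7 = 1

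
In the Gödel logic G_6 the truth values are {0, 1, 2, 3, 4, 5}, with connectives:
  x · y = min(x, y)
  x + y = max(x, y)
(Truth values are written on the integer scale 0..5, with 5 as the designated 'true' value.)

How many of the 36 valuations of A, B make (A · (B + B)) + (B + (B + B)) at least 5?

value 5: 6 assignments (counts)
value 4: 6 assignments
value 3: 6 assignments
value 2: 6 assignments
value 1: 6 assignments
value 0: 6 assignments
So 6 of the 36 assignments meet the threshold.

6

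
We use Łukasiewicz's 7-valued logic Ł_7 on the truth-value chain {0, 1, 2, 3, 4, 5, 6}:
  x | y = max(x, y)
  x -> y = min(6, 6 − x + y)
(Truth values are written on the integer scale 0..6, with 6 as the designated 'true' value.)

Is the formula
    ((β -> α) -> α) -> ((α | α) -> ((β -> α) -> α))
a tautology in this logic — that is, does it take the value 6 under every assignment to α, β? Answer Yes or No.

At α = 3, β = 1, for instance:
β -> α = 1 -> 3 = 6
(β -> α) -> α = 6 -> 3 = 3
α | α = 3 | 3 = 3
(α | α) -> ((β -> α) -> α) = 3 -> 3 = 6
((β -> α) -> α) -> ((α | α) -> ((β -> α) -> α)) = 3 -> 6 = 6
and checking the remaining 48 assignments likewise gives ≥ 6 in every case.

Yes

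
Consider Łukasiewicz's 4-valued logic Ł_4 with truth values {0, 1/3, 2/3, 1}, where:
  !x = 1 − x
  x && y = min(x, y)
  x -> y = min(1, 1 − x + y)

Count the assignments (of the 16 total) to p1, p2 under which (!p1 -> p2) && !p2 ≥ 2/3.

5

p1 = 0, p2 = 0 ↦ 0  <
p1 = 0, p2 = 1/3 ↦ 1/3  <
p1 = 0, p2 = 2/3 ↦ 1/3  <
p1 = 0, p2 = 1 ↦ 0  <
p1 = 1/3, p2 = 0 ↦ 1/3  <
p1 = 1/3, p2 = 1/3 ↦ 2/3  ≥
p1 = 1/3, p2 = 2/3 ↦ 1/3  <
p1 = 1/3, p2 = 1 ↦ 0  <
p1 = 2/3, p2 = 0 ↦ 2/3  ≥
p1 = 2/3, p2 = 1/3 ↦ 2/3  ≥
p1 = 2/3, p2 = 2/3 ↦ 1/3  <
p1 = 2/3, p2 = 1 ↦ 0  <
p1 = 1, p2 = 0 ↦ 1  ≥
p1 = 1, p2 = 1/3 ↦ 2/3  ≥
p1 = 1, p2 = 2/3 ↦ 1/3  <
p1 = 1, p2 = 1 ↦ 0  <
So 5 of the 16 assignments meet the threshold.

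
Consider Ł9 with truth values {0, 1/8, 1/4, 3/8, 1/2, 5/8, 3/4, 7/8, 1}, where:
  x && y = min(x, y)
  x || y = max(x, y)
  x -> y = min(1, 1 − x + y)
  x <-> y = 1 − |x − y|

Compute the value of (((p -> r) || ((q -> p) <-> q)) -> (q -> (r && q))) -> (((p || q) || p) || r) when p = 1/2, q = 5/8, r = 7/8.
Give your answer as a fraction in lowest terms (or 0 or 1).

p -> r = 1/2 -> 7/8 = 1
q -> p = 5/8 -> 1/2 = 7/8
(q -> p) <-> q = 7/8 <-> 5/8 = 3/4
(p -> r) || ((q -> p) <-> q) = 1 || 3/4 = 1
r && q = 7/8 && 5/8 = 5/8
q -> (r && q) = 5/8 -> 5/8 = 1
((p -> r) || ((q -> p) <-> q)) -> (q -> (r && q)) = 1 -> 1 = 1
p || q = 1/2 || 5/8 = 5/8
(p || q) || p = 5/8 || 1/2 = 5/8
((p || q) || p) || r = 5/8 || 7/8 = 7/8
(((p -> r) || ((q -> p) <-> q)) -> (q -> (r && q))) -> (((p || q) || p) || r) = 1 -> 7/8 = 7/8

7/8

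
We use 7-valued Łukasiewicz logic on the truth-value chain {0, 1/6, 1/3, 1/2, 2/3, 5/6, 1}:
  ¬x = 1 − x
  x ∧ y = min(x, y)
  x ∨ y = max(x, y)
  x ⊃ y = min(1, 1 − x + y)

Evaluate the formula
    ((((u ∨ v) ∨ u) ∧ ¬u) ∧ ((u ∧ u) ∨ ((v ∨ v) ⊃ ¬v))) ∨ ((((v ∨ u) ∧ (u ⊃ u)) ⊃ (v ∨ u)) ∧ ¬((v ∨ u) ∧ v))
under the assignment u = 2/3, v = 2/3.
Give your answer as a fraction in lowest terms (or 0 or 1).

u ∨ v = 2/3 ∨ 2/3 = 2/3
(u ∨ v) ∨ u = 2/3 ∨ 2/3 = 2/3
¬u = ¬2/3 = 1/3
((u ∨ v) ∨ u) ∧ ¬u = 2/3 ∧ 1/3 = 1/3
u ∧ u = 2/3 ∧ 2/3 = 2/3
v ∨ v = 2/3 ∨ 2/3 = 2/3
¬v = ¬2/3 = 1/3
(v ∨ v) ⊃ ¬v = 2/3 ⊃ 1/3 = 2/3
(u ∧ u) ∨ ((v ∨ v) ⊃ ¬v) = 2/3 ∨ 2/3 = 2/3
(((u ∨ v) ∨ u) ∧ ¬u) ∧ ((u ∧ u) ∨ ((v ∨ v) ⊃ ¬v)) = 1/3 ∧ 2/3 = 1/3
v ∨ u = 2/3 ∨ 2/3 = 2/3
u ⊃ u = 2/3 ⊃ 2/3 = 1
(v ∨ u) ∧ (u ⊃ u) = 2/3 ∧ 1 = 2/3
v ∨ u = 2/3 ∨ 2/3 = 2/3
((v ∨ u) ∧ (u ⊃ u)) ⊃ (v ∨ u) = 2/3 ⊃ 2/3 = 1
v ∨ u = 2/3 ∨ 2/3 = 2/3
(v ∨ u) ∧ v = 2/3 ∧ 2/3 = 2/3
¬((v ∨ u) ∧ v) = ¬2/3 = 1/3
(((v ∨ u) ∧ (u ⊃ u)) ⊃ (v ∨ u)) ∧ ¬((v ∨ u) ∧ v) = 1 ∧ 1/3 = 1/3
((((u ∨ v) ∨ u) ∧ ¬u) ∧ ((u ∧ u) ∨ ((v ∨ v) ⊃ ¬v))) ∨ ((((v ∨ u) ∧ (u ⊃ u)) ⊃ (v ∨ u)) ∧ ¬((v ∨ u) ∧ v)) = 1/3 ∨ 1/3 = 1/3

1/3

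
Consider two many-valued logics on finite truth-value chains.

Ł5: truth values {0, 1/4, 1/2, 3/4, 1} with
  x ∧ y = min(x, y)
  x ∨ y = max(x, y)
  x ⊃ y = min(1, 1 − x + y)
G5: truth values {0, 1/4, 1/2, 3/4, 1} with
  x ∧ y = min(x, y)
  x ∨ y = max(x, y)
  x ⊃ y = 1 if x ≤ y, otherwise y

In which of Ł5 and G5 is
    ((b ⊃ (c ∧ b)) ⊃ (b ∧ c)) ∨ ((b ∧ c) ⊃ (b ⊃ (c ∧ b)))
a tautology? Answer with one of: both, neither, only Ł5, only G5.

both

In Ł5: every assignment gives 1 — tautology.
In G5: every assignment gives 1 — tautology.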